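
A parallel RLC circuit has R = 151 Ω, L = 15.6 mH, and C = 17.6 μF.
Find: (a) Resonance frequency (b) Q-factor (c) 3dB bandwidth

Step 1 — Resonance: ω₀ = 1/√(LC) = 1/√(0.0156·1.76e-05) = 1908 rad/s.
Step 2 — f₀ = ω₀/(2π) = 303.7 Hz.
Step 3 — Parallel Q: Q = R/(ω₀L) = 151/(1908·0.0156) = 5.072.
Step 4 — Bandwidth: Δω = ω₀/Q = 376.3 rad/s; BW = Δω/(2π) = 59.89 Hz.

(a) f₀ = 303.7 Hz  (b) Q = 5.072  (c) BW = 59.89 Hz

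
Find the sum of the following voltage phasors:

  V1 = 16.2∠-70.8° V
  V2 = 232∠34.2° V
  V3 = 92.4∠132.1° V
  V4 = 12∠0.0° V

Step 1 — Convert each phasor to rectangular form:
  V1 = 16.2·(cos(-70.8°) + j·sin(-70.8°)) = 5.328 - j15.3 V
  V2 = 232·(cos(34.2°) + j·sin(34.2°)) = 191.9 + j130.4 V
  V3 = 92.4·(cos(132.1°) + j·sin(132.1°)) = -61.95 + j68.56 V
  V4 = 12·(cos(0.0°) + j·sin(0.0°)) = 12 V
Step 2 — Sum components: V_total = 147.3 + j183.7 V.
Step 3 — Convert to polar: |V_total| = 235.4 V, ∠V_total = 51.3°.

V_total = 235.4∠51.3° V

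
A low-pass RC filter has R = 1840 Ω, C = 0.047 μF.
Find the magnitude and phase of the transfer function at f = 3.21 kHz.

Step 1 — Angular frequency: ω = 2π·3210 = 2.017e+04 rad/s.
Step 2 — Transfer function: H(jω) = 1/(1 + jωRC).
Step 3 — Denominator: 1 + jωRC = 1 + j·2.017e+04·1840·4.7e-08 = 1 + j1.744.
Step 4 — H = 0.2474 - j0.4315.
Step 5 — Magnitude: |H| = 0.4974 (-6.1 dB); phase: φ = -60.2°.

|H| = 0.4974 (-6.1 dB), φ = -60.2°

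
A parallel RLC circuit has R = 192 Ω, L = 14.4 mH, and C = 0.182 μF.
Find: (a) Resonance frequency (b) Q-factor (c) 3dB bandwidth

Step 1 — Resonance: ω₀ = 1/√(LC) = 1/√(0.0144·1.82e-07) = 1.953e+04 rad/s.
Step 2 — f₀ = ω₀/(2π) = 3109 Hz.
Step 3 — Parallel Q: Q = R/(ω₀L) = 192/(1.953e+04·0.0144) = 0.6826.
Step 4 — Bandwidth: Δω = ω₀/Q = 2.862e+04 rad/s; BW = Δω/(2π) = 4555 Hz.

(a) f₀ = 3109 Hz  (b) Q = 0.6826  (c) BW = 4555 Hz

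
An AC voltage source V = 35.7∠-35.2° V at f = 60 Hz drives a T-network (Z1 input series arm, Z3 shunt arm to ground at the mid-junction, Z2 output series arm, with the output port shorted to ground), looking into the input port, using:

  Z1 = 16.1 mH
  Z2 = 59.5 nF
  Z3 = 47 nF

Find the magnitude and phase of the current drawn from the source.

Step 1 — Angular frequency: ω = 2π·f = 2π·60 = 377 rad/s.
Step 2 — Component impedances:
  Z1: Z = jωL = j·377·0.0161 = 0 + j6.07 Ω
  Z2: Z = 1/(jωC) = -j/(ω·C) = 0 - j4.458e+04 Ω
  Z3: Z = 1/(jωC) = -j/(ω·C) = 0 - j5.644e+04 Ω
Step 3 — With the output port shorted to ground, the output series arm Z2 runs from the junction to ground; the shunt arm Z3 also runs from the junction to ground. They appear in parallel: Z3 || Z2 = 0 - j2.491e+04 Ω.
Step 4 — Series with input arm Z1: Z_in = Z1 + (Z3 || Z2) = 0 - j2.49e+04 Ω = 2.49e+04∠-90.0° Ω.
Step 5 — Source phasor: V = 35.7∠-35.2° V = 29.17 - j20.58 V.
Step 6 — Ohm's law: I = V / Z_total = (29.17 - j20.58) / (0 - j2.49e+04) = 0.0008264 + j0.001172 A.
Step 7 — Convert to polar: |I| = 0.001434 A, ∠I = 54.8°.

I = 0.001434∠54.8° A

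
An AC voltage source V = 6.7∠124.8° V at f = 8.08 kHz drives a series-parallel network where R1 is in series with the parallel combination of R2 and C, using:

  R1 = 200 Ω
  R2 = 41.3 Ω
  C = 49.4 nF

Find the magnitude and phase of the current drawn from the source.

Step 1 — Angular frequency: ω = 2π·f = 2π·8080 = 5.077e+04 rad/s.
Step 2 — Component impedances:
  R1: Z = R = 200 Ω
  R2: Z = R = 41.3 Ω
  C: Z = 1/(jωC) = -j/(ω·C) = 0 - j398.7 Ω
Step 3 — Parallel branch: R2 || C = 1/(1/R2 + 1/C) = 40.86 - j4.232 Ω.
Step 4 — Series with R1: Z_total = R1 + (R2 || C) = 240.9 - j4.232 Ω = 240.9∠-1.0° Ω.
Step 5 — Source phasor: V = 6.7∠124.8° V = -3.824 + j5.502 V.
Step 6 — Ohm's law: I = V / Z_total = (-3.824 + j5.502) / (240.9 - j4.232) = -0.01627 + j0.02256 A.
Step 7 — Convert to polar: |I| = 0.02781 A, ∠I = 125.8°.

I = 0.02781∠125.8° A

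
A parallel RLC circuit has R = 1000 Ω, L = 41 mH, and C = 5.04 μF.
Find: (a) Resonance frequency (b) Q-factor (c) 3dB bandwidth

Step 1 — Resonance: ω₀ = 1/√(LC) = 1/√(0.041·5.04e-06) = 2200 rad/s.
Step 2 — f₀ = ω₀/(2π) = 350.1 Hz.
Step 3 — Parallel Q: Q = R/(ω₀L) = 1000/(2200·0.041) = 11.09.
Step 4 — Bandwidth: Δω = ω₀/Q = 198.4 rad/s; BW = Δω/(2π) = 31.58 Hz.

(a) f₀ = 350.1 Hz  (b) Q = 11.09  (c) BW = 31.58 Hz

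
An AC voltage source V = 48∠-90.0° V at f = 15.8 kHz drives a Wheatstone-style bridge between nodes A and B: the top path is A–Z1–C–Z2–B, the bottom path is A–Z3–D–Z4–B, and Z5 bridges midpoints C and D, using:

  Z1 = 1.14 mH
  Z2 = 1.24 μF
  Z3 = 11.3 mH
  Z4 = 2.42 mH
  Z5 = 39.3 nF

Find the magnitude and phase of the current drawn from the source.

Step 1 — Angular frequency: ω = 2π·f = 2π·1.58e+04 = 9.927e+04 rad/s.
Step 2 — Component impedances:
  Z1: Z = jωL = j·9.927e+04·0.00114 = 0 + j113.2 Ω
  Z2: Z = 1/(jωC) = -j/(ω·C) = 0 - j8.123 Ω
  Z3: Z = jωL = j·9.927e+04·0.0113 = 0 + j1122 Ω
  Z4: Z = jωL = j·9.927e+04·0.00242 = 0 + j240.2 Ω
  Z5: Z = 1/(jωC) = -j/(ω·C) = 0 - j256.3 Ω
Step 3 — Bridge requires nodal analysis (the Z5 bridge couples midpoints C and D, so the two paths cannot be reduced to a simple series/parallel combination). Setting node B to ground and injecting 1 A at node A, the 3-node admittance system at A, C, D solves to V_A = Z_AB = 0 + j107.6 Ω = 107.6∠90.0° Ω.
Step 4 — Source phasor: V = 48∠-90.0° V = 0 - j48 V.
Step 5 — Ohm's law: I = V / Z_total = (0 - j48) / (0 + j107.6) = -0.4462 A.
Step 6 — Convert to polar: |I| = 0.4462 A, ∠I = -180.0°.

I = 0.4462∠-180.0° A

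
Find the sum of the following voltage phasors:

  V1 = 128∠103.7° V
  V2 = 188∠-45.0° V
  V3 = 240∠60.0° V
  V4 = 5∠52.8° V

Step 1 — Convert each phasor to rectangular form:
  V1 = 128·(cos(103.7°) + j·sin(103.7°)) = -30.32 + j124.4 V
  V2 = 188·(cos(-45.0°) + j·sin(-45.0°)) = 132.9 - j132.9 V
  V3 = 240·(cos(60.0°) + j·sin(60.0°)) = 120 + j207.8 V
  V4 = 5·(cos(52.8°) + j·sin(52.8°)) = 3.023 + j3.983 V
Step 2 — Sum components: V_total = 225.6 + j203.3 V.
Step 3 — Convert to polar: |V_total| = 303.7 V, ∠V_total = 42.0°.

V_total = 303.7∠42.0° V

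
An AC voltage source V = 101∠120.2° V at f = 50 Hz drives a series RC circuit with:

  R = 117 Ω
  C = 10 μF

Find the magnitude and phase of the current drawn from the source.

Step 1 — Angular frequency: ω = 2π·f = 2π·50 = 314.2 rad/s.
Step 2 — Component impedances:
  R: Z = R = 117 Ω
  C: Z = 1/(jωC) = -j/(ω·C) = 0 - j318.3 Ω
Step 3 — Series combination: Z_total = R + C = 117 - j318.3 Ω = 339.1∠-69.8° Ω.
Step 4 — Source phasor: V = 101∠120.2° V = -50.81 + j87.29 V.
Step 5 — Ohm's law: I = V / Z_total = (-50.81 + j87.29) / (117 - j318.3) = -0.2933 - j0.05181 A.
Step 6 — Convert to polar: |I| = 0.2978 A, ∠I = -170.0°.

I = 0.2978∠-170.0° A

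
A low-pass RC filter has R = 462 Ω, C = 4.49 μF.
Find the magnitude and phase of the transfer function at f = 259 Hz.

Step 1 — Angular frequency: ω = 2π·259 = 1627 rad/s.
Step 2 — Transfer function: H(jω) = 1/(1 + jωRC).
Step 3 — Denominator: 1 + jωRC = 1 + j·1627·462·4.49e-06 = 1 + j3.376.
Step 4 — H = 0.08067 - j0.2723.
Step 5 — Magnitude: |H| = 0.284 (-10.9 dB); phase: φ = -73.5°.

|H| = 0.284 (-10.9 dB), φ = -73.5°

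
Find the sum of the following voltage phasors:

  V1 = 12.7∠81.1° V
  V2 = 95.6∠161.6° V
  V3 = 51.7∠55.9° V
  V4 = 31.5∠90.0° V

Step 1 — Convert each phasor to rectangular form:
  V1 = 12.7·(cos(81.1°) + j·sin(81.1°)) = 1.965 + j12.55 V
  V2 = 95.6·(cos(161.6°) + j·sin(161.6°)) = -90.71 + j30.18 V
  V3 = 51.7·(cos(55.9°) + j·sin(55.9°)) = 28.99 + j42.81 V
  V4 = 31.5·(cos(90.0°) + j·sin(90.0°)) = 0 + j31.5 V
Step 2 — Sum components: V_total = -59.76 + j117 V.
Step 3 — Convert to polar: |V_total| = 131.4 V, ∠V_total = 117.1°.

V_total = 131.4∠117.1° V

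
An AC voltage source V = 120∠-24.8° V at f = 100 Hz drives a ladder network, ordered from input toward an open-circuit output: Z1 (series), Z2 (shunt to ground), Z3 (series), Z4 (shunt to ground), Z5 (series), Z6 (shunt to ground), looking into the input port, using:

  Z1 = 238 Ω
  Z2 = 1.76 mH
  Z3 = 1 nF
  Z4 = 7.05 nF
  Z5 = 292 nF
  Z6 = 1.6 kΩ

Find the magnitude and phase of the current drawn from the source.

Step 1 — Angular frequency: ω = 2π·f = 2π·100 = 628.3 rad/s.
Step 2 — Component impedances:
  Z1: Z = R = 238 Ω
  Z2: Z = jωL = j·628.3·0.00176 = 0 + j1.106 Ω
  Z3: Z = 1/(jωC) = -j/(ω·C) = 0 - j1.592e+06 Ω
  Z4: Z = 1/(jωC) = -j/(ω·C) = 0 - j2.258e+05 Ω
  Z5: Z = 1/(jωC) = -j/(ω·C) = 0 - j5451 Ω
  Z6: Z = R = 1600 Ω
Step 3 — Ladder network (open output): work backward from the far end, alternating series and parallel combinations. Z_in = 238 + j1.106 Ω = 238∠0.3° Ω.
Step 4 — Source phasor: V = 120∠-24.8° V = 108.9 - j50.33 V.
Step 5 — Ohm's law: I = V / Z_total = (108.9 - j50.33) / (238 + j1.106) = 0.4567 - j0.2136 A.
Step 6 — Convert to polar: |I| = 0.5042 A, ∠I = -25.1°.

I = 0.5042∠-25.1° A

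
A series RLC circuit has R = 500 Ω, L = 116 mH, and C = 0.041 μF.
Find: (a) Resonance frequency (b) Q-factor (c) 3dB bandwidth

Step 1 — Resonance condition Im(Z)=0 gives ω₀ = 1/√(LC).
Step 2 — ω₀ = 1/√(0.116·4.1e-08) = 1.45e+04 rad/s.
Step 3 — f₀ = ω₀/(2π) = 2308 Hz.
Step 4 — Series Q: Q = ω₀L/R = 1.45e+04·0.116/500 = 3.364.
Step 5 — 3dB bandwidth: Δω = ω₀/Q = 4310 rad/s; BW = Δω/(2π) = 686 Hz.

(a) f₀ = 2308 Hz  (b) Q = 3.364  (c) BW = 686 Hz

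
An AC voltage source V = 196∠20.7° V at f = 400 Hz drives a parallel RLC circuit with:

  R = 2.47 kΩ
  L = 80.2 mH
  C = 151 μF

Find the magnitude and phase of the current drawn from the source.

Step 1 — Angular frequency: ω = 2π·f = 2π·400 = 2513 rad/s.
Step 2 — Component impedances:
  R: Z = R = 2470 Ω
  L: Z = jωL = j·2513·0.0802 = 0 + j201.6 Ω
  C: Z = 1/(jωC) = -j/(ω·C) = 0 - j2.635 Ω
Step 3 — Parallel combination: 1/Z_total = 1/R + 1/L + 1/C; Z_total = 0.002886 - j2.67 Ω = 2.67∠-89.9° Ω.
Step 4 — Source phasor: V = 196∠20.7° V = 183.3 + j69.28 V.
Step 5 — Ohm's law: I = V / Z_total = (183.3 + j69.28) / (0.002886 - j2.67) = -25.87 + j68.7 A.
Step 6 — Convert to polar: |I| = 73.41 A, ∠I = 110.6°.

I = 73.41∠110.6° A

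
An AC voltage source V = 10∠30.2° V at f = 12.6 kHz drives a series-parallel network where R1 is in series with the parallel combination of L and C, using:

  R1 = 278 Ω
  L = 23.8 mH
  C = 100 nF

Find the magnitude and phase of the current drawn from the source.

Step 1 — Angular frequency: ω = 2π·f = 2π·1.26e+04 = 7.917e+04 rad/s.
Step 2 — Component impedances:
  R1: Z = R = 278 Ω
  L: Z = jωL = j·7.917e+04·0.0238 = 0 + j1884 Ω
  C: Z = 1/(jωC) = -j/(ω·C) = 0 - j126.3 Ω
Step 3 — Parallel branch: L || C = 1/(1/L + 1/C) = 0 - j135.4 Ω.
Step 4 — Series with R1: Z_total = R1 + (L || C) = 278 - j135.4 Ω = 309.2∠-26.0° Ω.
Step 5 — Source phasor: V = 10∠30.2° V = 8.643 + j5.03 V.
Step 6 — Ohm's law: I = V / Z_total = (8.643 + j5.03) / (278 - j135.4) = 0.01801 + j0.02686 A.
Step 7 — Convert to polar: |I| = 0.03234 A, ∠I = 56.2°.

I = 0.03234∠56.2° A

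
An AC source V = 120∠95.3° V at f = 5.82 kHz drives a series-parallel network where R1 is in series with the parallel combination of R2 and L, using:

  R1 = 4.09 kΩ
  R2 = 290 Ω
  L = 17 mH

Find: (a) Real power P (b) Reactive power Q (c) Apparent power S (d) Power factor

Step 1 — Angular frequency: ω = 2π·f = 2π·5820 = 3.657e+04 rad/s.
Step 2 — Component impedances:
  R1: Z = R = 4090 Ω
  R2: Z = R = 290 Ω
  L: Z = jωL = j·3.657e+04·0.017 = 0 + j621.7 Ω
Step 3 — Parallel branch: R2 || L = 1/(1/R2 + 1/L) = 238.2 + j111.1 Ω.
Step 4 — Series with R1: Z_total = R1 + (R2 || L) = 4328 + j111.1 Ω = 4330∠1.5° Ω.
Step 5 — Source phasor: V = 120∠95.3° V = -11.08 + j119.5 V.
Step 6 — Current: I = V / Z = -0.001851 + j0.02765 A = 0.02772∠93.8° A.
Step 7 — Complex power: S = V·I* = 3.325 + j0.08535 VA.
Step 8 — Real power: P = Re(S) = 3.325 W.
Step 9 — Reactive power: Q = Im(S) = 0.08535 VAR.
Step 10 — Apparent power: |S| = 3.326 VA.
Step 11 — Power factor: PF = P/|S| = 0.9997 (lagging).

(a) P = 3.325 W  (b) Q = 0.08535 VAR  (c) S = 3.326 VA  (d) PF = 0.9997 (lagging)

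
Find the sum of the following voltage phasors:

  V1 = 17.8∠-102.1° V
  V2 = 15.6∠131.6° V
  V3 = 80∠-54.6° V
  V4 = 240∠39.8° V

Step 1 — Convert each phasor to rectangular form:
  V1 = 17.8·(cos(-102.1°) + j·sin(-102.1°)) = -3.731 - j17.4 V
  V2 = 15.6·(cos(131.6°) + j·sin(131.6°)) = -10.36 + j11.67 V
  V3 = 80·(cos(-54.6°) + j·sin(-54.6°)) = 46.34 - j65.21 V
  V4 = 240·(cos(39.8°) + j·sin(39.8°)) = 184.4 + j153.6 V
Step 2 — Sum components: V_total = 216.6 + j82.68 V.
Step 3 — Convert to polar: |V_total| = 231.9 V, ∠V_total = 20.9°.

V_total = 231.9∠20.9° V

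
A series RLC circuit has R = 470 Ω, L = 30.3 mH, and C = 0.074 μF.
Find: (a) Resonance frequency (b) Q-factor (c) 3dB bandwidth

Step 1 — Resonance condition Im(Z)=0 gives ω₀ = 1/√(LC).
Step 2 — ω₀ = 1/√(0.0303·7.4e-08) = 2.112e+04 rad/s.
Step 3 — f₀ = ω₀/(2π) = 3361 Hz.
Step 4 — Series Q: Q = ω₀L/R = 2.112e+04·0.0303/470 = 1.361.
Step 5 — 3dB bandwidth: Δω = ω₀/Q = 1.551e+04 rad/s; BW = Δω/(2π) = 2469 Hz.

(a) f₀ = 3361 Hz  (b) Q = 1.361  (c) BW = 2469 Hz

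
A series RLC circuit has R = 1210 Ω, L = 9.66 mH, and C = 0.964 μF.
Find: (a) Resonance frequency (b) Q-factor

Step 1 — Resonance condition Im(Z)=0 gives ω₀ = 1/√(LC).
Step 2 — ω₀ = 1/√(0.00966·9.64e-07) = 1.036e+04 rad/s.
Step 3 — f₀ = ω₀/(2π) = 1649 Hz.
Step 4 — Series Q: Q = ω₀L/R = 1.036e+04·0.00966/1210 = 0.08273.

(a) f₀ = 1649 Hz  (b) Q = 0.08273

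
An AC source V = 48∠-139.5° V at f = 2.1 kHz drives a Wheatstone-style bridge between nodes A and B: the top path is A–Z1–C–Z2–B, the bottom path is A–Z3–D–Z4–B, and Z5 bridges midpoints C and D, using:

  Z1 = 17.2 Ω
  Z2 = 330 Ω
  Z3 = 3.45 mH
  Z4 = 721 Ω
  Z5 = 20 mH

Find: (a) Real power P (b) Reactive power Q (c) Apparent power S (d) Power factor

Step 1 — Angular frequency: ω = 2π·f = 2π·2100 = 1.319e+04 rad/s.
Step 2 — Component impedances:
  Z1: Z = R = 17.2 Ω
  Z2: Z = R = 330 Ω
  Z3: Z = jωL = j·1.319e+04·0.00345 = 0 + j45.52 Ω
  Z4: Z = R = 721 Ω
  Z5: Z = jωL = j·1.319e+04·0.02 = 0 + j263.9 Ω
Step 3 — Bridge requires nodal analysis (the Z5 bridge couples midpoints C and D, so the two paths cannot be reduced to a simple series/parallel combination). Setting node B to ground and injecting 1 A at node A, the 3-node admittance system at A, C, D solves to V_A = Z_AB = 235.6 + j4.571 Ω = 235.6∠1.1° Ω.
Step 4 — Source phasor: V = 48∠-139.5° V = -36.5 - j31.17 V.
Step 5 — Current: I = V / Z = -0.1574 - j0.1293 A = 0.2037∠-140.6° A.
Step 6 — Complex power: S = V·I* = 9.775 + j0.1897 VA.
Step 7 — Real power: P = Re(S) = 9.775 W.
Step 8 — Reactive power: Q = Im(S) = 0.1897 VAR.
Step 9 — Apparent power: |S| = 9.777 VA.
Step 10 — Power factor: PF = P/|S| = 0.9998 (lagging).

(a) P = 9.775 W  (b) Q = 0.1897 VAR  (c) S = 9.777 VA  (d) PF = 0.9998 (lagging)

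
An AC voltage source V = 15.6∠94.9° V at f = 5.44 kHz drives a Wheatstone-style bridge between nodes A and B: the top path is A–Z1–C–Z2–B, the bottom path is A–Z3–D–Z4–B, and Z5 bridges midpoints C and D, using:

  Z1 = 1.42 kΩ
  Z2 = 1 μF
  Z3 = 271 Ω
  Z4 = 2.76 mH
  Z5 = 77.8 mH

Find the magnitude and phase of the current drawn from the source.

Step 1 — Angular frequency: ω = 2π·f = 2π·5440 = 3.418e+04 rad/s.
Step 2 — Component impedances:
  Z1: Z = R = 1420 Ω
  Z2: Z = 1/(jωC) = -j/(ω·C) = 0 - j29.26 Ω
  Z3: Z = R = 271 Ω
  Z4: Z = jωL = j·3.418e+04·0.00276 = 0 + j94.34 Ω
  Z5: Z = jωL = j·3.418e+04·0.0778 = 0 + j2659 Ω
Step 3 — Bridge requires nodal analysis (the Z5 bridge couples midpoints C and D, so the two paths cannot be reduced to a simple series/parallel combination). Setting node B to ground and injecting 1 A at node A, the 3-node admittance system at A, C, D solves to V_A = Z_AB = 231.5 + j63.04 Ω = 240∠15.2° Ω.
Step 4 — Source phasor: V = 15.6∠94.9° V = -1.333 + j15.54 V.
Step 5 — Ohm's law: I = V / Z_total = (-1.333 + j15.54) / (231.5 + j63.04) = 0.01166 + j0.06396 A.
Step 6 — Convert to polar: |I| = 0.06501 A, ∠I = 79.7°.

I = 0.06501∠79.7° A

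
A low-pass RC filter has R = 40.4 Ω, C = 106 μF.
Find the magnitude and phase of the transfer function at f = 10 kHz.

Step 1 — Angular frequency: ω = 2π·1e+04 = 6.283e+04 rad/s.
Step 2 — Transfer function: H(jω) = 1/(1 + jωRC).
Step 3 — Denominator: 1 + jωRC = 1 + j·6.283e+04·40.4·0.000106 = 1 + j269.1.
Step 4 — H = 1.381e-05 - j0.003716.
Step 5 — Magnitude: |H| = 0.003716 (-48.6 dB); phase: φ = -89.8°.

|H| = 0.003716 (-48.6 dB), φ = -89.8°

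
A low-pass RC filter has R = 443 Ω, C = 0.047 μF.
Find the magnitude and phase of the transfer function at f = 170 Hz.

Step 1 — Angular frequency: ω = 2π·170 = 1068 rad/s.
Step 2 — Transfer function: H(jω) = 1/(1 + jωRC).
Step 3 — Denominator: 1 + jωRC = 1 + j·1068·443·4.7e-08 = 1 + j0.02224.
Step 4 — H = 0.9995 - j0.02223.
Step 5 — Magnitude: |H| = 0.9998 (-0.0 dB); phase: φ = -1.3°.

|H| = 0.9998 (-0.0 dB), φ = -1.3°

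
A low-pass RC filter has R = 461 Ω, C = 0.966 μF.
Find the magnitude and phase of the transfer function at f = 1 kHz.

Step 1 — Angular frequency: ω = 2π·1000 = 6283 rad/s.
Step 2 — Transfer function: H(jω) = 1/(1 + jωRC).
Step 3 — Denominator: 1 + jωRC = 1 + j·6283·461·9.66e-07 = 1 + j2.798.
Step 4 — H = 0.1133 - j0.3169.
Step 5 — Magnitude: |H| = 0.3365 (-9.5 dB); phase: φ = -70.3°.

|H| = 0.3365 (-9.5 dB), φ = -70.3°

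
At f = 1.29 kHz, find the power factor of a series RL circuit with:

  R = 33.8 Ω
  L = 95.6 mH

Step 1 — Angular frequency: ω = 2π·f = 2π·1290 = 8105 rad/s.
Step 2 — Component impedances:
  R: Z = R = 33.8 Ω
  L: Z = jωL = j·8105·0.0956 = 0 + j774.9 Ω
Step 3 — Series combination: Z_total = R + L = 33.8 + j774.9 Ω = 775.6∠87.5° Ω.
Step 4 — Power factor: PF = cos(φ) = Re(Z)/|Z| = 33.8/775.6 = 0.04358.
Step 5 — Type: Im(Z) = 774.9 ⇒ lagging (phase φ = 87.5°).

PF = 0.04358 (lagging, φ = 87.5°)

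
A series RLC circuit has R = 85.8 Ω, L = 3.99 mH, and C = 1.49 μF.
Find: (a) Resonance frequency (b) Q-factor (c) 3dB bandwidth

Step 1 — Resonance condition Im(Z)=0 gives ω₀ = 1/√(LC).
Step 2 — ω₀ = 1/√(0.00399·1.49e-06) = 1.297e+04 rad/s.
Step 3 — f₀ = ω₀/(2π) = 2064 Hz.
Step 4 — Series Q: Q = ω₀L/R = 1.297e+04·0.00399/85.8 = 0.6031.
Step 5 — 3dB bandwidth: Δω = ω₀/Q = 2.15e+04 rad/s; BW = Δω/(2π) = 3422 Hz.

(a) f₀ = 2064 Hz  (b) Q = 0.6031  (c) BW = 3422 Hz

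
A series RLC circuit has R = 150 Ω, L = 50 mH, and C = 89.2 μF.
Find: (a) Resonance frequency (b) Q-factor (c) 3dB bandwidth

Step 1 — Resonance condition Im(Z)=0 gives ω₀ = 1/√(LC).
Step 2 — ω₀ = 1/√(0.05·8.92e-05) = 473.5 rad/s.
Step 3 — f₀ = ω₀/(2π) = 75.36 Hz.
Step 4 — Series Q: Q = ω₀L/R = 473.5·0.05/150 = 0.1578.
Step 5 — 3dB bandwidth: Δω = ω₀/Q = 3000 rad/s; BW = Δω/(2π) = 477.5 Hz.

(a) f₀ = 75.36 Hz  (b) Q = 0.1578  (c) BW = 477.5 Hz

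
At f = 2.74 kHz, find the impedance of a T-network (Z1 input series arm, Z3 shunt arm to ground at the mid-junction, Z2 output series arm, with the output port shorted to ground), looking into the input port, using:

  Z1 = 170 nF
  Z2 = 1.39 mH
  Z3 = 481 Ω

Step 1 — Angular frequency: ω = 2π·f = 2π·2740 = 1.722e+04 rad/s.
Step 2 — Component impedances:
  Z1: Z = 1/(jωC) = -j/(ω·C) = 0 - j341.7 Ω
  Z2: Z = jωL = j·1.722e+04·0.00139 = 0 + j23.93 Ω
  Z3: Z = R = 481 Ω
Step 3 — With the output port shorted to ground, the output series arm Z2 runs from the junction to ground; the shunt arm Z3 also runs from the junction to ground. They appear in parallel: Z3 || Z2 = 1.188 + j23.87 Ω.
Step 4 — Series with input arm Z1: Z_in = Z1 + (Z3 || Z2) = 1.188 - j317.8 Ω = 317.8∠-89.8° Ω.

Z = 1.188 - j317.8 Ω = 317.8∠-89.8° Ω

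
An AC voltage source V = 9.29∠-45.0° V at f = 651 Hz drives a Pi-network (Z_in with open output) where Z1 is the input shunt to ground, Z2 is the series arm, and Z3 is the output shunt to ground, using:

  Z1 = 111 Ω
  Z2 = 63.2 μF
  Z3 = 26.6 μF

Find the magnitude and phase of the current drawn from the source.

Step 1 — Angular frequency: ω = 2π·f = 2π·651 = 4090 rad/s.
Step 2 — Component impedances:
  Z1: Z = R = 111 Ω
  Z2: Z = 1/(jωC) = -j/(ω·C) = 0 - j3.868 Ω
  Z3: Z = 1/(jωC) = -j/(ω·C) = 0 - j9.191 Ω
Step 3 — With open output, the series arm Z2 and the output shunt Z3 appear in series to ground: Z2 + Z3 = 0 - j13.06 Ω.
Step 4 — Parallel with input shunt Z1: Z_in = Z1 || (Z2 + Z3) = 1.515 - j12.88 Ω = 12.97∠-83.3° Ω.
Step 5 — Source phasor: V = 9.29∠-45.0° V = 6.569 - j6.569 V.
Step 6 — Ohm's law: I = V / Z_total = (6.569 - j6.569) / (1.515 - j12.88) = 0.5622 + j0.4438 A.
Step 7 — Convert to polar: |I| = 0.7163 A, ∠I = 38.3°.

I = 0.7163∠38.3° A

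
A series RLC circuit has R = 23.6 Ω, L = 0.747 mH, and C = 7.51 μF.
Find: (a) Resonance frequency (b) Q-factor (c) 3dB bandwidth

Step 1 — Resonance condition Im(Z)=0 gives ω₀ = 1/√(LC).
Step 2 — ω₀ = 1/√(0.000747·7.51e-06) = 1.335e+04 rad/s.
Step 3 — f₀ = ω₀/(2π) = 2125 Hz.
Step 4 — Series Q: Q = ω₀L/R = 1.335e+04·0.000747/23.6 = 0.4226.
Step 5 — 3dB bandwidth: Δω = ω₀/Q = 3.159e+04 rad/s; BW = Δω/(2π) = 5028 Hz.

(a) f₀ = 2125 Hz  (b) Q = 0.4226  (c) BW = 5028 Hz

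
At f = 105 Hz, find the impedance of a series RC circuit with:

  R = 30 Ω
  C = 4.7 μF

Step 1 — Angular frequency: ω = 2π·f = 2π·105 = 659.7 rad/s.
Step 2 — Component impedances:
  R: Z = R = 30 Ω
  C: Z = 1/(jωC) = -j/(ω·C) = 0 - j322.5 Ω
Step 3 — Series combination: Z_total = R + C = 30 - j322.5 Ω = 323.9∠-84.7° Ω.

Z = 30 - j322.5 Ω = 323.9∠-84.7° Ω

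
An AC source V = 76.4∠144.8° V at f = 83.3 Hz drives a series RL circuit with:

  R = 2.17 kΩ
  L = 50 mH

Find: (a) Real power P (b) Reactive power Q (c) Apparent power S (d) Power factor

Step 1 — Angular frequency: ω = 2π·f = 2π·83.3 = 523.4 rad/s.
Step 2 — Component impedances:
  R: Z = R = 2170 Ω
  L: Z = jωL = j·523.4·0.05 = 0 + j26.17 Ω
Step 3 — Series combination: Z_total = R + L = 2170 + j26.17 Ω = 2170∠0.7° Ω.
Step 4 — Source phasor: V = 76.4∠144.8° V = -62.43 + j44.04 V.
Step 5 — Current: I = V / Z = -0.02852 + j0.02064 A = 0.0352∠144.1° A.
Step 6 — Complex power: S = V·I* = 2.689 + j0.03243 VA.
Step 7 — Real power: P = Re(S) = 2.689 W.
Step 8 — Reactive power: Q = Im(S) = 0.03243 VAR.
Step 9 — Apparent power: |S| = 2.69 VA.
Step 10 — Power factor: PF = P/|S| = 0.9999 (lagging).

(a) P = 2.689 W  (b) Q = 0.03243 VAR  (c) S = 2.69 VA  (d) PF = 0.9999 (lagging)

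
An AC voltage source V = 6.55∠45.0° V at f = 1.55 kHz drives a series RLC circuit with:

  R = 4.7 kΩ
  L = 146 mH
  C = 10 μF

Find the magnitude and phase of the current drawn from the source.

Step 1 — Angular frequency: ω = 2π·f = 2π·1550 = 9739 rad/s.
Step 2 — Component impedances:
  R: Z = R = 4700 Ω
  L: Z = jωL = j·9739·0.146 = 0 + j1422 Ω
  C: Z = 1/(jωC) = -j/(ω·C) = 0 - j10.27 Ω
Step 3 — Series combination: Z_total = R + L + C = 4700 + j1412 Ω = 4907∠16.7° Ω.
Step 4 — Source phasor: V = 6.55∠45.0° V = 4.632 + j4.632 V.
Step 5 — Ohm's law: I = V / Z_total = (4.632 + j4.632) / (4700 + j1412) = 0.001175 + j0.0006324 A.
Step 6 — Convert to polar: |I| = 0.001335 A, ∠I = 28.3°.

I = 0.001335∠28.3° A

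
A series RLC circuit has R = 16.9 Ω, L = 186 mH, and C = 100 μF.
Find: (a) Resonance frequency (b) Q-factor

Step 1 — Resonance condition Im(Z)=0 gives ω₀ = 1/√(LC).
Step 2 — ω₀ = 1/√(0.186·0.0001) = 231.9 rad/s.
Step 3 — f₀ = ω₀/(2π) = 36.9 Hz.
Step 4 — Series Q: Q = ω₀L/R = 231.9·0.186/16.9 = 2.552.

(a) f₀ = 36.9 Hz  (b) Q = 2.552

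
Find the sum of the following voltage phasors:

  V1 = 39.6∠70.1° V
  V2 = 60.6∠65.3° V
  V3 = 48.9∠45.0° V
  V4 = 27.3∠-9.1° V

Step 1 — Convert each phasor to rectangular form:
  V1 = 39.6·(cos(70.1°) + j·sin(70.1°)) = 13.48 + j37.24 V
  V2 = 60.6·(cos(65.3°) + j·sin(65.3°)) = 25.32 + j55.06 V
  V3 = 48.9·(cos(45.0°) + j·sin(45.0°)) = 34.58 + j34.58 V
  V4 = 27.3·(cos(-9.1°) + j·sin(-9.1°)) = 26.96 - j4.318 V
Step 2 — Sum components: V_total = 100.3 + j122.6 V.
Step 3 — Convert to polar: |V_total| = 158.4 V, ∠V_total = 50.7°.

V_total = 158.4∠50.7° V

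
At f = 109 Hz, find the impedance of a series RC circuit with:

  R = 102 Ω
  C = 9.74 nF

Step 1 — Angular frequency: ω = 2π·f = 2π·109 = 684.9 rad/s.
Step 2 — Component impedances:
  R: Z = R = 102 Ω
  C: Z = 1/(jωC) = -j/(ω·C) = 0 - j1.499e+05 Ω
Step 3 — Series combination: Z_total = R + C = 102 - j1.499e+05 Ω = 1.499e+05∠-90.0° Ω.

Z = 102 - j1.499e+05 Ω = 1.499e+05∠-90.0° Ω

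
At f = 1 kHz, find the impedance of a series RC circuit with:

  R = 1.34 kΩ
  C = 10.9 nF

Step 1 — Angular frequency: ω = 2π·f = 2π·1000 = 6283 rad/s.
Step 2 — Component impedances:
  R: Z = R = 1340 Ω
  C: Z = 1/(jωC) = -j/(ω·C) = 0 - j1.46e+04 Ω
Step 3 — Series combination: Z_total = R + C = 1340 - j1.46e+04 Ω = 1.466e+04∠-84.8° Ω.

Z = 1340 - j1.46e+04 Ω = 1.466e+04∠-84.8° Ω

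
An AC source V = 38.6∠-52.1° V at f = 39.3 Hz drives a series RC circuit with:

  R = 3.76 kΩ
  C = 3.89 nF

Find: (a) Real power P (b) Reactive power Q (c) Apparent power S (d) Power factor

Step 1 — Angular frequency: ω = 2π·f = 2π·39.3 = 246.9 rad/s.
Step 2 — Component impedances:
  R: Z = R = 3760 Ω
  C: Z = 1/(jωC) = -j/(ω·C) = 0 - j1.041e+06 Ω
Step 3 — Series combination: Z_total = R + C = 3760 - j1.041e+06 Ω = 1.041e+06∠-89.8° Ω.
Step 4 — Source phasor: V = 38.6∠-52.1° V = 23.71 - j30.46 V.
Step 5 — Current: I = V / Z = 2.934e-05 + j2.267e-05 A = 3.708e-05∠37.7° A.
Step 6 — Complex power: S = V·I* = 5.169e-06 - j0.001431 VA.
Step 7 — Real power: P = Re(S) = 5.169e-06 W.
Step 8 — Reactive power: Q = Im(S) = -0.001431 VAR.
Step 9 — Apparent power: |S| = 0.001431 VA.
Step 10 — Power factor: PF = P/|S| = 0.003612 (leading).

(a) P = 5.169e-06 W  (b) Q = -0.001431 VAR  (c) S = 0.001431 VA  (d) PF = 0.003612 (leading)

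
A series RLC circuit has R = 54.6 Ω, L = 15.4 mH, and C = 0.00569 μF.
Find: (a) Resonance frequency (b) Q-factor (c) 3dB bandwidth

Step 1 — Resonance: ω₀ = 1/√(LC) = 1/√(0.0154·5.69e-09) = 1.068e+05 rad/s.
Step 2 — f₀ = ω₀/(2π) = 1.7e+04 Hz.
Step 3 — Series Q: Q = ω₀L/R = 1.068e+05·0.0154/54.6 = 30.13.
Step 4 — Bandwidth: Δω = ω₀/Q = 3545 rad/s; BW = Δω/(2π) = 564.3 Hz.

(a) f₀ = 1.7e+04 Hz  (b) Q = 30.13  (c) BW = 564.3 Hz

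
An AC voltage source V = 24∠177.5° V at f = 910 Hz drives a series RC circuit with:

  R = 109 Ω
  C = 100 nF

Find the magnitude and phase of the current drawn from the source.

Step 1 — Angular frequency: ω = 2π·f = 2π·910 = 5718 rad/s.
Step 2 — Component impedances:
  R: Z = R = 109 Ω
  C: Z = 1/(jωC) = -j/(ω·C) = 0 - j1749 Ω
Step 3 — Series combination: Z_total = R + C = 109 - j1749 Ω = 1752∠-86.4° Ω.
Step 4 — Source phasor: V = 24∠177.5° V = -23.98 + j1.047 V.
Step 5 — Ohm's law: I = V / Z_total = (-23.98 + j1.047) / (109 - j1749) = -0.001447 - j0.01362 A.
Step 6 — Convert to polar: |I| = 0.0137 A, ∠I = -96.1°.

I = 0.0137∠-96.1° A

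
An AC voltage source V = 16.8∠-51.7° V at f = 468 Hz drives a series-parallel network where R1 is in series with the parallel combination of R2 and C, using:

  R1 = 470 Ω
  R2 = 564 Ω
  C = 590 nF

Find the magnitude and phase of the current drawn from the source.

Step 1 — Angular frequency: ω = 2π·f = 2π·468 = 2941 rad/s.
Step 2 — Component impedances:
  R1: Z = R = 470 Ω
  R2: Z = R = 564 Ω
  C: Z = 1/(jωC) = -j/(ω·C) = 0 - j576.4 Ω
Step 3 — Parallel branch: R2 || C = 1/(1/R2 + 1/C) = 288.1 - j281.9 Ω.
Step 4 — Series with R1: Z_total = R1 + (R2 || C) = 758.1 - j281.9 Ω = 808.9∠-20.4° Ω.
Step 5 — Source phasor: V = 16.8∠-51.7° V = 10.41 - j13.18 V.
Step 6 — Ohm's law: I = V / Z_total = (10.41 - j13.18) / (758.1 - j281.9) = 0.01775 - j0.01079 A.
Step 7 — Convert to polar: |I| = 0.02077 A, ∠I = -31.3°.

I = 0.02077∠-31.3° A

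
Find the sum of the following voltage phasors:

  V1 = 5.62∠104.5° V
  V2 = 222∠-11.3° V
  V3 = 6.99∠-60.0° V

Step 1 — Convert each phasor to rectangular form:
  V1 = 5.62·(cos(104.5°) + j·sin(104.5°)) = -1.407 + j5.441 V
  V2 = 222·(cos(-11.3°) + j·sin(-11.3°)) = 217.7 - j43.5 V
  V3 = 6.99·(cos(-60.0°) + j·sin(-60.0°)) = 3.495 - j6.054 V
Step 2 — Sum components: V_total = 219.8 - j44.11 V.
Step 3 — Convert to polar: |V_total| = 224.2 V, ∠V_total = -11.3°.

V_total = 224.2∠-11.3° V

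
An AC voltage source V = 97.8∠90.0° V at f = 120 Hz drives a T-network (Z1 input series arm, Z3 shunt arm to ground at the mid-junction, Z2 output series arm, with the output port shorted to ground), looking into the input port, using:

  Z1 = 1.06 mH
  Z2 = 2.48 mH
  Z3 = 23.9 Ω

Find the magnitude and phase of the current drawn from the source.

Step 1 — Angular frequency: ω = 2π·f = 2π·120 = 754 rad/s.
Step 2 — Component impedances:
  Z1: Z = jωL = j·754·0.00106 = 0 + j0.7992 Ω
  Z2: Z = jωL = j·754·0.00248 = 0 + j1.87 Ω
  Z3: Z = R = 23.9 Ω
Step 3 — With the output port shorted to ground, the output series arm Z2 runs from the junction to ground; the shunt arm Z3 also runs from the junction to ground. They appear in parallel: Z3 || Z2 = 0.1454 + j1.858 Ω.
Step 4 — Series with input arm Z1: Z_in = Z1 + (Z3 || Z2) = 0.1454 + j2.658 Ω = 2.662∠86.9° Ω.
Step 5 — Source phasor: V = 97.8∠90.0° V = 0 + j97.8 V.
Step 6 — Ohm's law: I = V / Z_total = (0 + j97.8) / (0.1454 + j2.658) = 36.69 + j2.007 A.
Step 7 — Convert to polar: |I| = 36.74 A, ∠I = 3.1°.

I = 36.74∠3.1° A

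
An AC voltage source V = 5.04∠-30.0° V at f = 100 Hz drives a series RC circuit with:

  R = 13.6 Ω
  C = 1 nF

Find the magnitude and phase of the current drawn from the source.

Step 1 — Angular frequency: ω = 2π·f = 2π·100 = 628.3 rad/s.
Step 2 — Component impedances:
  R: Z = R = 13.6 Ω
  C: Z = 1/(jωC) = -j/(ω·C) = 0 - j1.592e+06 Ω
Step 3 — Series combination: Z_total = R + C = 13.6 - j1.592e+06 Ω = 1.592e+06∠-90.0° Ω.
Step 4 — Source phasor: V = 5.04∠-30.0° V = 4.365 - j2.52 V.
Step 5 — Ohm's law: I = V / Z_total = (4.365 - j2.52) / (13.6 - j1.592e+06) = 1.583e-06 + j2.742e-06 A.
Step 6 — Convert to polar: |I| = 3.167e-06 A, ∠I = 60.0°.

I = 3.167e-06∠60.0° A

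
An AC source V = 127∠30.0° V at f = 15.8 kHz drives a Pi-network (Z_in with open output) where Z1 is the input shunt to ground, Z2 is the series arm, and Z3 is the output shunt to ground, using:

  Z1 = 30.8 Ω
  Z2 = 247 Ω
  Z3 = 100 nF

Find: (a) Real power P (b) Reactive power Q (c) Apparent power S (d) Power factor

Step 1 — Angular frequency: ω = 2π·f = 2π·1.58e+04 = 9.927e+04 rad/s.
Step 2 — Component impedances:
  Z1: Z = R = 30.8 Ω
  Z2: Z = R = 247 Ω
  Z3: Z = 1/(jωC) = -j/(ω·C) = 0 - j100.7 Ω
Step 3 — With open output, the series arm Z2 and the output shunt Z3 appear in series to ground: Z2 + Z3 = 247 - j100.7 Ω.
Step 4 — Parallel with input shunt Z1: Z_in = Z1 || (Z2 + Z3) = 27.78 - j1.094 Ω = 27.8∠-2.3° Ω.
Step 5 — Source phasor: V = 127∠30.0° V = 110 + j63.5 V.
Step 6 — Current: I = V / Z = 3.863 + j2.438 A = 4.568∠32.3° A.
Step 7 — Complex power: S = V·I* = 579.7 - j22.83 VA.
Step 8 — Real power: P = Re(S) = 579.7 W.
Step 9 — Reactive power: Q = Im(S) = -22.83 VAR.
Step 10 — Apparent power: |S| = 580.1 VA.
Step 11 — Power factor: PF = P/|S| = 0.9992 (leading).

(a) P = 579.7 W  (b) Q = -22.83 VAR  (c) S = 580.1 VA  (d) PF = 0.9992 (leading)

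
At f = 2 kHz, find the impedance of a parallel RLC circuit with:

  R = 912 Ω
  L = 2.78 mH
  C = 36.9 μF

Step 1 — Angular frequency: ω = 2π·f = 2π·2000 = 1.257e+04 rad/s.
Step 2 — Component impedances:
  R: Z = R = 912 Ω
  L: Z = jωL = j·1.257e+04·0.00278 = 0 + j34.93 Ω
  C: Z = 1/(jωC) = -j/(ω·C) = 0 - j2.157 Ω
Step 3 — Parallel combination: 1/Z_total = 1/R + 1/L + 1/C; Z_total = 0.005793 - j2.298 Ω = 2.298∠-89.9° Ω.

Z = 0.005793 - j2.298 Ω = 2.298∠-89.9° Ω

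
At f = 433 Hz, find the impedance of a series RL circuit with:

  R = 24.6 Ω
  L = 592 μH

Step 1 — Angular frequency: ω = 2π·f = 2π·433 = 2721 rad/s.
Step 2 — Component impedances:
  R: Z = R = 24.6 Ω
  L: Z = jωL = j·2721·0.000592 = 0 + j1.611 Ω
Step 3 — Series combination: Z_total = R + L = 24.6 + j1.611 Ω = 24.65∠3.7° Ω.

Z = 24.6 + j1.611 Ω = 24.65∠3.7° Ω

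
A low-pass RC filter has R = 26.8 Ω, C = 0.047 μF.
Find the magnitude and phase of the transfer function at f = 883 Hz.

Step 1 — Angular frequency: ω = 2π·883 = 5548 rad/s.
Step 2 — Transfer function: H(jω) = 1/(1 + jωRC).
Step 3 — Denominator: 1 + jωRC = 1 + j·5548·26.8·4.7e-08 = 1 + j0.006988.
Step 4 — H = 1 - j0.006988.
Step 5 — Magnitude: |H| = 1 (-0.0 dB); phase: φ = -0.4°.

|H| = 1 (-0.0 dB), φ = -0.4°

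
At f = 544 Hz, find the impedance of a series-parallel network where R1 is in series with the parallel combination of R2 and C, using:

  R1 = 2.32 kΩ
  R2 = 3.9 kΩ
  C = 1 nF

Step 1 — Angular frequency: ω = 2π·f = 2π·544 = 3418 rad/s.
Step 2 — Component impedances:
  R1: Z = R = 2320 Ω
  R2: Z = R = 3900 Ω
  C: Z = 1/(jωC) = -j/(ω·C) = 0 - j2.926e+05 Ω
Step 3 — Parallel branch: R2 || C = 1/(1/R2 + 1/C) = 3899 - j51.98 Ω.
Step 4 — Series with R1: Z_total = R1 + (R2 || C) = 6219 - j51.98 Ω = 6220∠-0.5° Ω.

Z = 6219 - j51.98 Ω = 6220∠-0.5° Ω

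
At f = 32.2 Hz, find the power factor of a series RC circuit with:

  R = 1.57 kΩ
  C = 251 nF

Step 1 — Angular frequency: ω = 2π·f = 2π·32.2 = 202.3 rad/s.
Step 2 — Component impedances:
  R: Z = R = 1570 Ω
  C: Z = 1/(jωC) = -j/(ω·C) = 0 - j1.969e+04 Ω
Step 3 — Series combination: Z_total = R + C = 1570 - j1.969e+04 Ω = 1.975e+04∠-85.4° Ω.
Step 4 — Power factor: PF = cos(φ) = Re(Z)/|Z| = 1570/19754.5 = 0.07948.
Step 5 — Type: Im(Z) = -1.969e+04 ⇒ leading (phase φ = -85.4°).

PF = 0.07948 (leading, φ = -85.4°)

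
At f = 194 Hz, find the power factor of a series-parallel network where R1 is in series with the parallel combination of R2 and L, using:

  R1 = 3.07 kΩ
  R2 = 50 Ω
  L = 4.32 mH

Step 1 — Angular frequency: ω = 2π·f = 2π·194 = 1219 rad/s.
Step 2 — Component impedances:
  R1: Z = R = 3070 Ω
  R2: Z = R = 50 Ω
  L: Z = jωL = j·1219·0.00432 = 0 + j5.266 Ω
Step 3 — Parallel branch: R2 || L = 1/(1/R2 + 1/L) = 0.5485 + j5.208 Ω.
Step 4 — Series with R1: Z_total = R1 + (R2 || L) = 3071 + j5.208 Ω = 3071∠0.1° Ω.
Step 5 — Power factor: PF = cos(φ) = Re(Z)/|Z| = 3071/3071 = 1.
Step 6 — Type: Im(Z) = 5.208 ⇒ lagging (phase φ = 0.1°).

PF = 1 (lagging, φ = 0.1°)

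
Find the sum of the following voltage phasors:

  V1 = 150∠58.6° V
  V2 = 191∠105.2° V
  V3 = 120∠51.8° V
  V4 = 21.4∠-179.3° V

Step 1 — Convert each phasor to rectangular form:
  V1 = 150·(cos(58.6°) + j·sin(58.6°)) = 78.15 + j128 V
  V2 = 191·(cos(105.2°) + j·sin(105.2°)) = -50.08 + j184.3 V
  V3 = 120·(cos(51.8°) + j·sin(51.8°)) = 74.21 + j94.3 V
  V4 = 21.4·(cos(-179.3°) + j·sin(-179.3°)) = -21.4 - j0.2614 V
Step 2 — Sum components: V_total = 80.88 + j406.4 V.
Step 3 — Convert to polar: |V_total| = 414.4 V, ∠V_total = 78.7°.

V_total = 414.4∠78.7° V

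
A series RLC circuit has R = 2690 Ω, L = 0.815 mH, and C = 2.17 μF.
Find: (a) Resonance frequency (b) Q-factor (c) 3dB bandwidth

Step 1 — Resonance condition Im(Z)=0 gives ω₀ = 1/√(LC).
Step 2 — ω₀ = 1/√(0.000815·2.17e-06) = 2.378e+04 rad/s.
Step 3 — f₀ = ω₀/(2π) = 3785 Hz.
Step 4 — Series Q: Q = ω₀L/R = 2.378e+04·0.000815/2690 = 0.007204.
Step 5 — 3dB bandwidth: Δω = ω₀/Q = 3.301e+06 rad/s; BW = Δω/(2π) = 5.253e+05 Hz.

(a) f₀ = 3785 Hz  (b) Q = 0.007204  (c) BW = 5.253e+05 Hz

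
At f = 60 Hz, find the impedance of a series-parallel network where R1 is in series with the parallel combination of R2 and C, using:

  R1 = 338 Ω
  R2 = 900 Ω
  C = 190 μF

Step 1 — Angular frequency: ω = 2π·f = 2π·60 = 377 rad/s.
Step 2 — Component impedances:
  R1: Z = R = 338 Ω
  R2: Z = R = 900 Ω
  C: Z = 1/(jωC) = -j/(ω·C) = 0 - j13.96 Ω
Step 3 — Parallel branch: R2 || C = 1/(1/R2 + 1/C) = 0.2165 - j13.96 Ω.
Step 4 — Series with R1: Z_total = R1 + (R2 || C) = 338.2 - j13.96 Ω = 338.5∠-2.4° Ω.

Z = 338.2 - j13.96 Ω = 338.5∠-2.4° Ω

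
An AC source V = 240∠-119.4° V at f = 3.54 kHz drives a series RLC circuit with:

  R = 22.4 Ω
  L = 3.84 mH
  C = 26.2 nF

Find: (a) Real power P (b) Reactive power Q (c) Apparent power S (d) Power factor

Step 1 — Angular frequency: ω = 2π·f = 2π·3540 = 2.224e+04 rad/s.
Step 2 — Component impedances:
  R: Z = R = 22.4 Ω
  L: Z = jωL = j·2.224e+04·0.00384 = 0 + j85.41 Ω
  C: Z = 1/(jωC) = -j/(ω·C) = 0 - j1716 Ω
Step 3 — Series combination: Z_total = R + L + C = 22.4 - j1631 Ω = 1631∠-89.2° Ω.
Step 4 — Source phasor: V = 240∠-119.4° V = -117.8 - j209.1 V.
Step 5 — Current: I = V / Z = 0.1272 - j0.074 A = 0.1472∠-30.2° A.
Step 6 — Complex power: S = V·I* = 0.4852 - j35.32 VA.
Step 7 — Real power: P = Re(S) = 0.4852 W.
Step 8 — Reactive power: Q = Im(S) = -35.32 VAR.
Step 9 — Apparent power: |S| = 35.32 VA.
Step 10 — Power factor: PF = P/|S| = 0.01374 (leading).

(a) P = 0.4852 W  (b) Q = -35.32 VAR  (c) S = 35.32 VA  (d) PF = 0.01374 (leading)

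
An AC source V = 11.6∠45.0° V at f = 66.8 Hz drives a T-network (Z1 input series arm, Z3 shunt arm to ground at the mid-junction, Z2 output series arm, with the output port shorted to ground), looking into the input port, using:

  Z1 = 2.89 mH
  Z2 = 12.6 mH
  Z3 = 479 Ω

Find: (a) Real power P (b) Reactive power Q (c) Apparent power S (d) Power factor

Step 1 — Angular frequency: ω = 2π·f = 2π·66.8 = 419.7 rad/s.
Step 2 — Component impedances:
  Z1: Z = jωL = j·419.7·0.00289 = 0 + j1.213 Ω
  Z2: Z = jωL = j·419.7·0.0126 = 0 + j5.288 Ω
  Z3: Z = R = 479 Ω
Step 3 — With the output port shorted to ground, the output series arm Z2 runs from the junction to ground; the shunt arm Z3 also runs from the junction to ground. They appear in parallel: Z3 || Z2 = 0.05838 + j5.288 Ω.
Step 4 — Series with input arm Z1: Z_in = Z1 + (Z3 || Z2) = 0.05838 + j6.501 Ω = 6.501∠89.5° Ω.
Step 5 — Source phasor: V = 11.6∠45.0° V = 8.202 + j8.202 V.
Step 6 — Current: I = V / Z = 1.273 - j1.25 A = 1.784∠-44.5° A.
Step 7 — Complex power: S = V·I* = 0.1859 + j20.7 VA.
Step 8 — Real power: P = Re(S) = 0.1859 W.
Step 9 — Reactive power: Q = Im(S) = 20.7 VAR.
Step 10 — Apparent power: |S| = 20.7 VA.
Step 11 — Power factor: PF = P/|S| = 0.00898 (lagging).

(a) P = 0.1859 W  (b) Q = 20.7 VAR  (c) S = 20.7 VA  (d) PF = 0.00898 (lagging)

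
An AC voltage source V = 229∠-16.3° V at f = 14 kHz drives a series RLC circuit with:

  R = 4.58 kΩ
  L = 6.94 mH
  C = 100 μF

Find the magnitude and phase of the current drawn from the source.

Step 1 — Angular frequency: ω = 2π·f = 2π·1.4e+04 = 8.796e+04 rad/s.
Step 2 — Component impedances:
  R: Z = R = 4580 Ω
  L: Z = jωL = j·8.796e+04·0.00694 = 0 + j610.5 Ω
  C: Z = 1/(jωC) = -j/(ω·C) = 0 - j0.1137 Ω
Step 3 — Series combination: Z_total = R + L + C = 4580 + j610.4 Ω = 4620∠7.6° Ω.
Step 4 — Source phasor: V = 229∠-16.3° V = 219.8 - j64.27 V.
Step 5 — Ohm's law: I = V / Z_total = (219.8 - j64.27) / (4580 + j610.4) = 0.04532 - j0.02007 A.
Step 6 — Convert to polar: |I| = 0.04956 A, ∠I = -23.9°.

I = 0.04956∠-23.9° A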